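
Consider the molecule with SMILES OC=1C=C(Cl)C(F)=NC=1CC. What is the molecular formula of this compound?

Walk through each heavy atom and fill implicit hydrogens from standard valence (C 4, N 3, O 2, S 2, halogen 1):
  atom 1: O, bond orders sum to 1 (valence 2) → 1 H
  atom 2: C, bond orders sum to 4 (valence 4) → 0 H
  atom 3: C, bond orders sum to 3 (valence 4) → 1 H
  atom 4: C, bond orders sum to 4 (valence 4) → 0 H
  atom 5: Cl (halogen, monovalent) → 0 H
  atom 6: C, bond orders sum to 4 (valence 4) → 0 H
  atom 7: F (halogen, monovalent) → 0 H
  atom 8: N, bond orders sum to 3 (valence 3) → 0 H
  atom 9: C, bond orders sum to 4 (valence 4) → 0 H
  atom 10: C, bond orders sum to 2 (valence 4) → 2 H
  atom 11: C, bond orders sum to 1 (valence 4) → 3 H
Totals → C:7, H:7, Cl:1, F:1, N:1, O:1.

C7H7ClFNO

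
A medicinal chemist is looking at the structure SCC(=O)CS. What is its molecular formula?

C3H6OS2

Walk through each heavy atom and fill implicit hydrogens from standard valence (C 4, N 3, O 2, S 2, halogen 1):
  atom 1: S, bond orders sum to 1 (valence 2) → 1 H
  atom 2: C, bond orders sum to 2 (valence 4) → 2 H
  atom 3: C, bond orders sum to 4 (valence 4) → 0 H
  atom 4: O, bond orders sum to 2 (valence 2) → 0 H
  atom 5: C, bond orders sum to 2 (valence 4) → 2 H
  atom 6: S, bond orders sum to 1 (valence 2) → 1 H
Totals → C:3, H:6, O:1, S:2.
In Hill order: C3H6OS2.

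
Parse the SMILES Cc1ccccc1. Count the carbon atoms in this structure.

Count every carbon token in the SMILES (each C, including those in ring-closure positions and inside branches).
Carbon count: 7.

7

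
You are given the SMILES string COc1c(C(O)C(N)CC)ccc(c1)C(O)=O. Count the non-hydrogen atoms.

17

Every atom symbol written in the SMILES (organic subset) is one heavy atom; implicit H are not written.
Heavy atoms by element → C:12, N:1, O:4.
Total: 17.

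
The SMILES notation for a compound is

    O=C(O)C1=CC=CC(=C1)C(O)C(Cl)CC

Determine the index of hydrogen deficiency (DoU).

Molecular formula: C11H13ClO3.
DoU = (2C + 2 + N − H − X) / 2, where X is the halogen count and O/S are ignored.
    = (2·11 + 2 + 0 − 13 − 1) / 2 = 10 / 2 = 5.

5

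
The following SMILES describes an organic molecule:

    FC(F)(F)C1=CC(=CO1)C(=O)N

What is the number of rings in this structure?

1

In SMILES, each pair of matching ring-closure digits denotes one ring-closing bond; the number of such bonds equals the number of independent rings.
Ring-closure bonds here: 1.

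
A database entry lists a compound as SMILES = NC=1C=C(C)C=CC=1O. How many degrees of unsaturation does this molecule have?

4

Degree of unsaturation = (number of rings) + (number of π bonds).
Ring closures in the SMILES: 1.
π bonds: 3 double bonds (each 1 DoU) → 3 DoU from unsaturation.
Total DoU = 1 + 3 = 4.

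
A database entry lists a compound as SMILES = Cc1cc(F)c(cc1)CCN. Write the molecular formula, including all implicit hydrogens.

C9H12FN

Walk through each heavy atom and fill implicit hydrogens from standard valence (C 4, N 3, O 2, S 2, halogen 1); for lowercase aromatic atoms, an aromatic c carries 1 H when it has two neighbours and 0 H with three, and aromatic n carries 0 H:
  atom 1: C, bond orders sum to 1 (valence 4) → 3 H
  atom 2: aromatic c, 3 neighbours → 0 H
  atom 3: aromatic c, 2 neighbours → 1 H
  atom 4: aromatic c, 3 neighbours → 0 H
  atom 5: F (halogen, monovalent) → 0 H
  atom 6: aromatic c, 3 neighbours → 0 H
  atom 7: aromatic c, 2 neighbours → 1 H
  atom 8: aromatic c, 2 neighbours → 1 H
  atom 9: C, bond orders sum to 2 (valence 4) → 2 H
  atom 10: C, bond orders sum to 2 (valence 4) → 2 H
  atom 11: N, bond orders sum to 1 (valence 3) → 2 H
Totals → C:9, H:12, F:1, N:1.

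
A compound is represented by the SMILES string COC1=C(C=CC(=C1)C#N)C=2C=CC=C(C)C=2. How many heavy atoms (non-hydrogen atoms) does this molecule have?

17

Every atom symbol written in the SMILES (organic subset) is one heavy atom; implicit H are not written.
Heavy atoms by element → C:15, N:1, O:1.
Total: 17.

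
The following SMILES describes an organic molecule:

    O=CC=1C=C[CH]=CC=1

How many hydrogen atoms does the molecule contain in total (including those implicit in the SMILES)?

Walk through each heavy atom and fill implicit hydrogens from standard valence (C 4, N 3, O 2, S 2, halogen 1):
  atom 1: O, bond orders sum to 2 (valence 2) → 0 H
  atom 2: C, bond orders sum to 3 (valence 4) → 1 H
  atom 3: C, bond orders sum to 4 (valence 4) → 0 H
  atom 4: C, bond orders sum to 3 (valence 4) → 1 H
  atom 5: C, bond orders sum to 3 (valence 4) → 1 H
  atom 6: C with explicit H count 1
  atom 7: C, bond orders sum to 3 (valence 4) → 1 H
  atom 8: C, bond orders sum to 3 (valence 4) → 1 H
Total hydrogens: 6.

6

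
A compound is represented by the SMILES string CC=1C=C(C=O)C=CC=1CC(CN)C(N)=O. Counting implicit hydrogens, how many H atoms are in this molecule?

Walk through each heavy atom and fill implicit hydrogens from standard valence (C 4, N 3, O 2, S 2, halogen 1):
  atom 1: C, bond orders sum to 1 (valence 4) → 3 H
  atom 2: C, bond orders sum to 4 (valence 4) → 0 H
  atom 3: C, bond orders sum to 3 (valence 4) → 1 H
  atom 4: C, bond orders sum to 4 (valence 4) → 0 H
  atom 5: C, bond orders sum to 3 (valence 4) → 1 H
  atom 6: O, bond orders sum to 2 (valence 2) → 0 H
  atom 7: C, bond orders sum to 3 (valence 4) → 1 H
  atom 8: C, bond orders sum to 3 (valence 4) → 1 H
  atom 9: C, bond orders sum to 4 (valence 4) → 0 H
  atom 10: C, bond orders sum to 2 (valence 4) → 2 H
  atom 11: C, bond orders sum to 3 (valence 4) → 1 H
  atom 12: C, bond orders sum to 2 (valence 4) → 2 H
  atom 13: N, bond orders sum to 1 (valence 3) → 2 H
  atom 14: C, bond orders sum to 4 (valence 4) → 0 H
  atom 15: N, bond orders sum to 1 (valence 3) → 2 H
  atom 16: O, bond orders sum to 2 (valence 2) → 0 H
Total hydrogens: 16.

16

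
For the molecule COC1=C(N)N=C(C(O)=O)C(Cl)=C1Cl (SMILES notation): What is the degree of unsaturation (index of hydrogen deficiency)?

Degree of unsaturation = (number of rings) + (number of π bonds).
Ring closures in the SMILES: 1.
π bonds: 4 double bonds (each 1 DoU) → 4 DoU from unsaturation.
Total DoU = 1 + 4 = 5.

5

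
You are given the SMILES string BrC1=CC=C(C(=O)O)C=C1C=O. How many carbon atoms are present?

8

Count every carbon token in the SMILES (each C, including those in ring-closure positions and inside branches).
Carbon count: 8.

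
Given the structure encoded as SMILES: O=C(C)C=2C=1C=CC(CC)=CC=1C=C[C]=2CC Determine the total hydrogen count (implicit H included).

18

Walk through each heavy atom and fill implicit hydrogens from standard valence (C 4, N 3, O 2, S 2, halogen 1):
  atom 1: O, bond orders sum to 2 (valence 2) → 0 H
  atom 2: C, bond orders sum to 4 (valence 4) → 0 H
  atom 3: C, bond orders sum to 1 (valence 4) → 3 H
  atom 4: C, bond orders sum to 4 (valence 4) → 0 H
  atom 5: C, bond orders sum to 4 (valence 4) → 0 H
  atom 6: C, bond orders sum to 3 (valence 4) → 1 H
  atom 7: C, bond orders sum to 3 (valence 4) → 1 H
  atom 8: C, bond orders sum to 4 (valence 4) → 0 H
  atom 9: C, bond orders sum to 2 (valence 4) → 2 H
  atom 10: C, bond orders sum to 1 (valence 4) → 3 H
  atom 11: C, bond orders sum to 3 (valence 4) → 1 H
  atom 12: C, bond orders sum to 4 (valence 4) → 0 H
  atom 13: C, bond orders sum to 3 (valence 4) → 1 H
  atom 14: C, bond orders sum to 3 (valence 4) → 1 H
  atom 15: C with explicit H count 0
  atom 16: C, bond orders sum to 2 (valence 4) → 2 H
  atom 17: C, bond orders sum to 1 (valence 4) → 3 H
Total hydrogens: 18.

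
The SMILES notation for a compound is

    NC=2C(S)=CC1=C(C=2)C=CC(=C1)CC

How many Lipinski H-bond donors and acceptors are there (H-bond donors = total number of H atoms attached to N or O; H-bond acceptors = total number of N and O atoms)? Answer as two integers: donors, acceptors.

2, 1

Donors: find every N or O and count the H atoms it carries.
  atom 1 (N): bond orders sum to 1 → 2 H
Lipinski HBD = 2.
Acceptors: N atoms = 1, O atoms = 0 → HBA = 1.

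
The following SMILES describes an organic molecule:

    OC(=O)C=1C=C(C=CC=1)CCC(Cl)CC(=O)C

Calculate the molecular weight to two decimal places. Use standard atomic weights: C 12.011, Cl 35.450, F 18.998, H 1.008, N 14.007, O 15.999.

First, the molecular formula is C13H15ClO3 (counting implicit H from valence).
  C: 13 × 12.011 = 156.143
  Cl: 1 × 35.450 = 35.450
  H: 15 × 1.008 = 15.120
  O: 3 × 15.999 = 47.997
Sum: 13×12.011 + 1×35.450 + 15×1.008 + 3×15.999 = 254.710 → 254.71 g/mol.

254.71 g/mol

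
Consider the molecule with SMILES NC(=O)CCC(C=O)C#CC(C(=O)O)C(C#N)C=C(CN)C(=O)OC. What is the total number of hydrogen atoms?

Walk through each heavy atom and fill implicit hydrogens from standard valence (C 4, N 3, O 2, S 2, halogen 1):
  atom 1: N, bond orders sum to 1 (valence 3) → 2 H
  atom 2: C, bond orders sum to 4 (valence 4) → 0 H
  atom 3: O, bond orders sum to 2 (valence 2) → 0 H
  atom 4: C, bond orders sum to 2 (valence 4) → 2 H
  atom 5: C, bond orders sum to 2 (valence 4) → 2 H
  atom 6: C, bond orders sum to 3 (valence 4) → 1 H
  atom 7: C, bond orders sum to 3 (valence 4) → 1 H
  atom 8: O, bond orders sum to 2 (valence 2) → 0 H
  atom 9: C, bond orders sum to 4 (valence 4) → 0 H
  atom 10: C, bond orders sum to 4 (valence 4) → 0 H
  atom 11: C, bond orders sum to 3 (valence 4) → 1 H
  atom 12: C, bond orders sum to 4 (valence 4) → 0 H
  atom 13: O, bond orders sum to 2 (valence 2) → 0 H
  atom 14: O, bond orders sum to 1 (valence 2) → 1 H
  atom 15: C, bond orders sum to 3 (valence 4) → 1 H
  atom 16: C, bond orders sum to 4 (valence 4) → 0 H
  atom 17: N, bond orders sum to 3 (valence 3) → 0 H
  atom 18: C, bond orders sum to 3 (valence 4) → 1 H
  atom 19: C, bond orders sum to 4 (valence 4) → 0 H
  atom 20: C, bond orders sum to 2 (valence 4) → 2 H
  atom 21: N, bond orders sum to 1 (valence 3) → 2 H
  atom 22: C, bond orders sum to 4 (valence 4) → 0 H
  atom 23: O, bond orders sum to 2 (valence 2) → 0 H
  atom 24: O, bond orders sum to 2 (valence 2) → 0 H
  atom 25: C, bond orders sum to 1 (valence 4) → 3 H
Total hydrogens: 19.

19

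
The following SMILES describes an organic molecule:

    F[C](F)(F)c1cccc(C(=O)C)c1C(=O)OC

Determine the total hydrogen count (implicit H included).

Walk through each heavy atom and fill implicit hydrogens from standard valence (C 4, N 3, O 2, S 2, halogen 1); for lowercase aromatic atoms, an aromatic c carries 1 H when it has two neighbours and 0 H with three, and aromatic n carries 0 H:
  atom 1: F (halogen, monovalent) → 0 H
  atom 2: C with explicit H count 0
  atom 3: F (halogen, monovalent) → 0 H
  atom 4: F (halogen, monovalent) → 0 H
  atom 5: aromatic c, 3 neighbours → 0 H
  atom 6: aromatic c, 2 neighbours → 1 H
  atom 7: aromatic c, 2 neighbours → 1 H
  atom 8: aromatic c, 2 neighbours → 1 H
  atom 9: aromatic c, 3 neighbours → 0 H
  atom 10: C, bond orders sum to 4 (valence 4) → 0 H
  atom 11: O, bond orders sum to 2 (valence 2) → 0 H
  atom 12: C, bond orders sum to 1 (valence 4) → 3 H
  atom 13: aromatic c, 3 neighbours → 0 H
  atom 14: C, bond orders sum to 4 (valence 4) → 0 H
  atom 15: O, bond orders sum to 2 (valence 2) → 0 H
  atom 16: O, bond orders sum to 2 (valence 2) → 0 H
  atom 17: C, bond orders sum to 1 (valence 4) → 3 H
Total hydrogens: 9.

9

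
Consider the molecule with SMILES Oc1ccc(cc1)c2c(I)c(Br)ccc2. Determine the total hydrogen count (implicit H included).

8

Walk through each heavy atom and fill implicit hydrogens from standard valence (C 4, N 3, O 2, S 2, halogen 1); for lowercase aromatic atoms, an aromatic c carries 1 H when it has two neighbours and 0 H with three, and aromatic n carries 0 H:
  atom 1: O, bond orders sum to 1 (valence 2) → 1 H
  atom 2: aromatic c, 3 neighbours → 0 H
  atom 3: aromatic c, 2 neighbours → 1 H
  atom 4: aromatic c, 2 neighbours → 1 H
  atom 5: aromatic c, 3 neighbours → 0 H
  atom 6: aromatic c, 2 neighbours → 1 H
  atom 7: aromatic c, 2 neighbours → 1 H
  atom 8: aromatic c, 3 neighbours → 0 H
  atom 9: aromatic c, 3 neighbours → 0 H
  atom 10: I (halogen, monovalent) → 0 H
  atom 11: aromatic c, 3 neighbours → 0 H
  atom 12: Br (halogen, monovalent) → 0 H
  atom 13: aromatic c, 2 neighbours → 1 H
  atom 14: aromatic c, 2 neighbours → 1 H
  atom 15: aromatic c, 2 neighbours → 1 H
Total hydrogens: 8.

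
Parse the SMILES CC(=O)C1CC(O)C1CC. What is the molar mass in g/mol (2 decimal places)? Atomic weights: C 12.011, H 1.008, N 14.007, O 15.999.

First, the molecular formula is C8H14O2 (counting implicit H from valence).
  C: 8 × 12.011 = 96.088
  H: 14 × 1.008 = 14.112
  O: 2 × 15.999 = 31.998
Sum: 8×12.011 + 14×1.008 + 2×15.999 = 142.198 → 142.20 g/mol.

142.20 g/mol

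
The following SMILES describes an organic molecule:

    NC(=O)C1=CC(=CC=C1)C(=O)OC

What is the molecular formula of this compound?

C9H9NO3

Walk through each heavy atom and fill implicit hydrogens from standard valence (C 4, N 3, O 2, S 2, halogen 1):
  atom 1: N, bond orders sum to 1 (valence 3) → 2 H
  atom 2: C, bond orders sum to 4 (valence 4) → 0 H
  atom 3: O, bond orders sum to 2 (valence 2) → 0 H
  atom 4: C, bond orders sum to 4 (valence 4) → 0 H
  atom 5: C, bond orders sum to 3 (valence 4) → 1 H
  atom 6: C, bond orders sum to 4 (valence 4) → 0 H
  atom 7: C, bond orders sum to 3 (valence 4) → 1 H
  atom 8: C, bond orders sum to 3 (valence 4) → 1 H
  atom 9: C, bond orders sum to 3 (valence 4) → 1 H
  atom 10: C, bond orders sum to 4 (valence 4) → 0 H
  atom 11: O, bond orders sum to 2 (valence 2) → 0 H
  atom 12: O, bond orders sum to 2 (valence 2) → 0 H
  atom 13: C, bond orders sum to 1 (valence 4) → 3 H
Totals → C:9, H:9, N:1, O:3.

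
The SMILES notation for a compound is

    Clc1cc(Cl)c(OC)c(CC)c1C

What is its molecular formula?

Walk through each heavy atom and fill implicit hydrogens from standard valence (C 4, N 3, O 2, S 2, halogen 1); for lowercase aromatic atoms, an aromatic c carries 1 H when it has two neighbours and 0 H with three, and aromatic n carries 0 H:
  atom 1: Cl (halogen, monovalent) → 0 H
  atom 2: aromatic c, 3 neighbours → 0 H
  atom 3: aromatic c, 2 neighbours → 1 H
  atom 4: aromatic c, 3 neighbours → 0 H
  atom 5: Cl (halogen, monovalent) → 0 H
  atom 6: aromatic c, 3 neighbours → 0 H
  atom 7: O, bond orders sum to 2 (valence 2) → 0 H
  atom 8: C, bond orders sum to 1 (valence 4) → 3 H
  atom 9: aromatic c, 3 neighbours → 0 H
  atom 10: C, bond orders sum to 2 (valence 4) → 2 H
  atom 11: C, bond orders sum to 1 (valence 4) → 3 H
  atom 12: aromatic c, 3 neighbours → 0 H
  atom 13: C, bond orders sum to 1 (valence 4) → 3 H
Totals → C:10, H:12, Cl:2, O:1.

C10H12Cl2O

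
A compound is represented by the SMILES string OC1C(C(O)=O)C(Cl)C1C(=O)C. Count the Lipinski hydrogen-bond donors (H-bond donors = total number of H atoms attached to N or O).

2

Donors: find every N or O and count the H atoms it carries.
  atom 1 (O): bond orders sum to 1 → 1 H
  atom 5 (O): bond orders sum to 1 → 1 H
  atom 6 (O): bond orders sum to 2 → 0 H
  atom 11 (O): bond orders sum to 2 → 0 H
Lipinski HBD = 2.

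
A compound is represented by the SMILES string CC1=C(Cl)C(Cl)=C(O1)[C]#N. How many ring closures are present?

In SMILES, each pair of matching ring-closure digits denotes one ring-closing bond; the number of such bonds equals the number of independent rings.
Ring-closure bonds here: 1.

1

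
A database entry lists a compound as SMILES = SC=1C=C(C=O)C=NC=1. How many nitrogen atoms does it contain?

1

Scan the SMILES for N atoms (remember two-letter symbols like Cl and Br are single atoms).
Nitrogen count: 1.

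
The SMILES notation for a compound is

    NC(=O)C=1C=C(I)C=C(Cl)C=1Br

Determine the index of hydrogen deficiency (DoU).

Molecular formula: C7H4BrClINO.
DoU = (2C + 2 + N − H − X) / 2, where X is the halogen count and O/S are ignored.
    = (2·7 + 2 + 1 − 4 − 3) / 2 = 10 / 2 = 5.

5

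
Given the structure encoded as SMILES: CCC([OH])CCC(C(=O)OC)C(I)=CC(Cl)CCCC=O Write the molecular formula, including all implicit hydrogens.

C15H24ClIO4

Walk through each heavy atom and fill implicit hydrogens from standard valence (C 4, N 3, O 2, S 2, halogen 1):
  atom 1: C, bond orders sum to 1 (valence 4) → 3 H
  atom 2: C, bond orders sum to 2 (valence 4) → 2 H
  atom 3: C, bond orders sum to 3 (valence 4) → 1 H
  atom 4: O with explicit H count 1
  atom 5: C, bond orders sum to 2 (valence 4) → 2 H
  atom 6: C, bond orders sum to 2 (valence 4) → 2 H
  atom 7: C, bond orders sum to 3 (valence 4) → 1 H
  atom 8: C, bond orders sum to 4 (valence 4) → 0 H
  atom 9: O, bond orders sum to 2 (valence 2) → 0 H
  atom 10: O, bond orders sum to 2 (valence 2) → 0 H
  atom 11: C, bond orders sum to 1 (valence 4) → 3 H
  atom 12: C, bond orders sum to 4 (valence 4) → 0 H
  atom 13: I (halogen, monovalent) → 0 H
  atom 14: C, bond orders sum to 3 (valence 4) → 1 H
  atom 15: C, bond orders sum to 3 (valence 4) → 1 H
  atom 16: Cl (halogen, monovalent) → 0 H
  atom 17: C, bond orders sum to 2 (valence 4) → 2 H
  atom 18: C, bond orders sum to 2 (valence 4) → 2 H
  atom 19: C, bond orders sum to 2 (valence 4) → 2 H
  atom 20: C, bond orders sum to 3 (valence 4) → 1 H
  atom 21: O, bond orders sum to 2 (valence 2) → 0 H
Totals → C:15, H:24, Cl:1, I:1, O:4.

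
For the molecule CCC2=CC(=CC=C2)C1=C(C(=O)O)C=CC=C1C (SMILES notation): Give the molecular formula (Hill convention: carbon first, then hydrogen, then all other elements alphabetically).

C16H16O2

Walk through each heavy atom and fill implicit hydrogens from standard valence (C 4, N 3, O 2, S 2, halogen 1):
  atom 1: C, bond orders sum to 1 (valence 4) → 3 H
  atom 2: C, bond orders sum to 2 (valence 4) → 2 H
  atom 3: C, bond orders sum to 4 (valence 4) → 0 H
  atom 4: C, bond orders sum to 3 (valence 4) → 1 H
  atom 5: C, bond orders sum to 4 (valence 4) → 0 H
  atom 6: C, bond orders sum to 3 (valence 4) → 1 H
  atom 7: C, bond orders sum to 3 (valence 4) → 1 H
  atom 8: C, bond orders sum to 3 (valence 4) → 1 H
  atom 9: C, bond orders sum to 4 (valence 4) → 0 H
  atom 10: C, bond orders sum to 4 (valence 4) → 0 H
  atom 11: C, bond orders sum to 4 (valence 4) → 0 H
  atom 12: O, bond orders sum to 2 (valence 2) → 0 H
  atom 13: O, bond orders sum to 1 (valence 2) → 1 H
  atom 14: C, bond orders sum to 3 (valence 4) → 1 H
  atom 15: C, bond orders sum to 3 (valence 4) → 1 H
  atom 16: C, bond orders sum to 3 (valence 4) → 1 H
  atom 17: C, bond orders sum to 4 (valence 4) → 0 H
  atom 18: C, bond orders sum to 1 (valence 4) → 3 H
Totals → C:16, H:16, O:2.
In Hill order: C16H16O2.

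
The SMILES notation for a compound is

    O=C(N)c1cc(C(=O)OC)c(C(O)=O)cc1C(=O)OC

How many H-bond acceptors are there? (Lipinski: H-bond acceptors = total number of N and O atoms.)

N atoms: 1; O atoms: 7.
Lipinski HBA = 1 + 7 = 8.

8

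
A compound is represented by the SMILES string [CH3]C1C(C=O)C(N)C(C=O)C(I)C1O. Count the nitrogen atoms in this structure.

1

Scan the SMILES for N atoms (remember two-letter symbols like Cl and Br are single atoms).
Nitrogen count: 1.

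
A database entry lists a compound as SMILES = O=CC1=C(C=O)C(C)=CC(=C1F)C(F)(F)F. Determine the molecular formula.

C10H6F4O2

Walk through each heavy atom and fill implicit hydrogens from standard valence (C 4, N 3, O 2, S 2, halogen 1):
  atom 1: O, bond orders sum to 2 (valence 2) → 0 H
  atom 2: C, bond orders sum to 3 (valence 4) → 1 H
  atom 3: C, bond orders sum to 4 (valence 4) → 0 H
  atom 4: C, bond orders sum to 4 (valence 4) → 0 H
  atom 5: C, bond orders sum to 3 (valence 4) → 1 H
  atom 6: O, bond orders sum to 2 (valence 2) → 0 H
  atom 7: C, bond orders sum to 4 (valence 4) → 0 H
  atom 8: C, bond orders sum to 1 (valence 4) → 3 H
  atom 9: C, bond orders sum to 3 (valence 4) → 1 H
  atom 10: C, bond orders sum to 4 (valence 4) → 0 H
  atom 11: C, bond orders sum to 4 (valence 4) → 0 H
  atom 12: F (halogen, monovalent) → 0 H
  atom 13: C, bond orders sum to 4 (valence 4) → 0 H
  atom 14: F (halogen, monovalent) → 0 H
  atom 15: F (halogen, monovalent) → 0 H
  atom 16: F (halogen, monovalent) → 0 H
Totals → C:10, H:6, F:4, O:2.
In Hill order: C10H6F4O2.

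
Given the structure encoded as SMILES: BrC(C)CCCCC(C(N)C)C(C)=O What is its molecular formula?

Walk through each heavy atom and fill implicit hydrogens from standard valence (C 4, N 3, O 2, S 2, halogen 1):
  atom 1: Br (halogen, monovalent) → 0 H
  atom 2: C, bond orders sum to 3 (valence 4) → 1 H
  atom 3: C, bond orders sum to 1 (valence 4) → 3 H
  atom 4: C, bond orders sum to 2 (valence 4) → 2 H
  atom 5: C, bond orders sum to 2 (valence 4) → 2 H
  atom 6: C, bond orders sum to 2 (valence 4) → 2 H
  atom 7: C, bond orders sum to 2 (valence 4) → 2 H
  atom 8: C, bond orders sum to 3 (valence 4) → 1 H
  atom 9: C, bond orders sum to 3 (valence 4) → 1 H
  atom 10: N, bond orders sum to 1 (valence 3) → 2 H
  atom 11: C, bond orders sum to 1 (valence 4) → 3 H
  atom 12: C, bond orders sum to 4 (valence 4) → 0 H
  atom 13: C, bond orders sum to 1 (valence 4) → 3 H
  atom 14: O, bond orders sum to 2 (valence 2) → 0 H
Totals → C:11, H:22, Br:1, N:1, O:1.
In Hill order: C11H22BrNO.

C11H22BrNO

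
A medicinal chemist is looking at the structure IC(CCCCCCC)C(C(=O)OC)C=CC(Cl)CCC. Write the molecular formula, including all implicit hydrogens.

C17H30ClIO2

Walk through each heavy atom and fill implicit hydrogens from standard valence (C 4, N 3, O 2, S 2, halogen 1):
  atom 1: I (halogen, monovalent) → 0 H
  atom 2: C, bond orders sum to 3 (valence 4) → 1 H
  atom 3: C, bond orders sum to 2 (valence 4) → 2 H
  atom 4: C, bond orders sum to 2 (valence 4) → 2 H
  atom 5: C, bond orders sum to 2 (valence 4) → 2 H
  atom 6: C, bond orders sum to 2 (valence 4) → 2 H
  atom 7: C, bond orders sum to 2 (valence 4) → 2 H
  atom 8: C, bond orders sum to 2 (valence 4) → 2 H
  atom 9: C, bond orders sum to 1 (valence 4) → 3 H
  atom 10: C, bond orders sum to 3 (valence 4) → 1 H
  atom 11: C, bond orders sum to 4 (valence 4) → 0 H
  atom 12: O, bond orders sum to 2 (valence 2) → 0 H
  atom 13: O, bond orders sum to 2 (valence 2) → 0 H
  atom 14: C, bond orders sum to 1 (valence 4) → 3 H
  atom 15: C, bond orders sum to 3 (valence 4) → 1 H
  atom 16: C, bond orders sum to 3 (valence 4) → 1 H
  atom 17: C, bond orders sum to 3 (valence 4) → 1 H
  atom 18: Cl (halogen, monovalent) → 0 H
  atom 19: C, bond orders sum to 2 (valence 4) → 2 H
  atom 20: C, bond orders sum to 2 (valence 4) → 2 H
  atom 21: C, bond orders sum to 1 (valence 4) → 3 H
Totals → C:17, H:30, Cl:1, I:1, O:2.
In Hill order: C17H30ClIO2.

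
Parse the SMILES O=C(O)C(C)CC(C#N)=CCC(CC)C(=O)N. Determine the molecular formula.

Walk through each heavy atom and fill implicit hydrogens from standard valence (C 4, N 3, O 2, S 2, halogen 1):
  atom 1: O, bond orders sum to 2 (valence 2) → 0 H
  atom 2: C, bond orders sum to 4 (valence 4) → 0 H
  atom 3: O, bond orders sum to 1 (valence 2) → 1 H
  atom 4: C, bond orders sum to 3 (valence 4) → 1 H
  atom 5: C, bond orders sum to 1 (valence 4) → 3 H
  atom 6: C, bond orders sum to 2 (valence 4) → 2 H
  atom 7: C, bond orders sum to 4 (valence 4) → 0 H
  atom 8: C, bond orders sum to 4 (valence 4) → 0 H
  atom 9: N, bond orders sum to 3 (valence 3) → 0 H
  atom 10: C, bond orders sum to 3 (valence 4) → 1 H
  atom 11: C, bond orders sum to 2 (valence 4) → 2 H
  atom 12: C, bond orders sum to 3 (valence 4) → 1 H
  atom 13: C, bond orders sum to 2 (valence 4) → 2 H
  atom 14: C, bond orders sum to 1 (valence 4) → 3 H
  atom 15: C, bond orders sum to 4 (valence 4) → 0 H
  atom 16: O, bond orders sum to 2 (valence 2) → 0 H
  atom 17: N, bond orders sum to 1 (valence 3) → 2 H
Totals → C:12, H:18, N:2, O:3.
In Hill order: C12H18N2O3.

C12H18N2O3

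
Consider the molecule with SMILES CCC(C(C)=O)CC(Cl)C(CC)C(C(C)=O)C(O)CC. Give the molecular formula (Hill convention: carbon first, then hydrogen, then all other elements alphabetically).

Walk through each heavy atom and fill implicit hydrogens from standard valence (C 4, N 3, O 2, S 2, halogen 1):
  atom 1: C, bond orders sum to 1 (valence 4) → 3 H
  atom 2: C, bond orders sum to 2 (valence 4) → 2 H
  atom 3: C, bond orders sum to 3 (valence 4) → 1 H
  atom 4: C, bond orders sum to 4 (valence 4) → 0 H
  atom 5: C, bond orders sum to 1 (valence 4) → 3 H
  atom 6: O, bond orders sum to 2 (valence 2) → 0 H
  atom 7: C, bond orders sum to 2 (valence 4) → 2 H
  atom 8: C, bond orders sum to 3 (valence 4) → 1 H
  atom 9: Cl (halogen, monovalent) → 0 H
  atom 10: C, bond orders sum to 3 (valence 4) → 1 H
  atom 11: C, bond orders sum to 2 (valence 4) → 2 H
  atom 12: C, bond orders sum to 1 (valence 4) → 3 H
  atom 13: C, bond orders sum to 3 (valence 4) → 1 H
  atom 14: C, bond orders sum to 4 (valence 4) → 0 H
  atom 15: C, bond orders sum to 1 (valence 4) → 3 H
  atom 16: O, bond orders sum to 2 (valence 2) → 0 H
  atom 17: C, bond orders sum to 3 (valence 4) → 1 H
  atom 18: O, bond orders sum to 1 (valence 2) → 1 H
  atom 19: C, bond orders sum to 2 (valence 4) → 2 H
  atom 20: C, bond orders sum to 1 (valence 4) → 3 H
Totals → C:16, H:29, Cl:1, O:3.

C16H29ClO3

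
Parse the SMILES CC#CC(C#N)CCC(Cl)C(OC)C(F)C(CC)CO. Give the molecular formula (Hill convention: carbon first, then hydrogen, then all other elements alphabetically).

C15H23ClFNO2

Walk through each heavy atom and fill implicit hydrogens from standard valence (C 4, N 3, O 2, S 2, halogen 1):
  atom 1: C, bond orders sum to 1 (valence 4) → 3 H
  atom 2: C, bond orders sum to 4 (valence 4) → 0 H
  atom 3: C, bond orders sum to 4 (valence 4) → 0 H
  atom 4: C, bond orders sum to 3 (valence 4) → 1 H
  atom 5: C, bond orders sum to 4 (valence 4) → 0 H
  atom 6: N, bond orders sum to 3 (valence 3) → 0 H
  atom 7: C, bond orders sum to 2 (valence 4) → 2 H
  atom 8: C, bond orders sum to 2 (valence 4) → 2 H
  atom 9: C, bond orders sum to 3 (valence 4) → 1 H
  atom 10: Cl (halogen, monovalent) → 0 H
  atom 11: C, bond orders sum to 3 (valence 4) → 1 H
  atom 12: O, bond orders sum to 2 (valence 2) → 0 H
  atom 13: C, bond orders sum to 1 (valence 4) → 3 H
  atom 14: C, bond orders sum to 3 (valence 4) → 1 H
  atom 15: F (halogen, monovalent) → 0 H
  atom 16: C, bond orders sum to 3 (valence 4) → 1 H
  atom 17: C, bond orders sum to 2 (valence 4) → 2 H
  atom 18: C, bond orders sum to 1 (valence 4) → 3 H
  atom 19: C, bond orders sum to 2 (valence 4) → 2 H
  atom 20: O, bond orders sum to 1 (valence 2) → 1 H
Totals → C:15, H:23, Cl:1, F:1, N:1, O:2.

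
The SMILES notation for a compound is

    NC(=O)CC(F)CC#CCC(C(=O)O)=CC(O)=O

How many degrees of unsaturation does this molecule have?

6

Degree of unsaturation = (number of rings) + (number of π bonds).
Ring closures in the SMILES: 0.
π bonds: 4 double bonds (each 1 DoU), 1 triple bond (each 2 DoU) → 6 DoU from unsaturation.
Total DoU = 0 + 6 = 6.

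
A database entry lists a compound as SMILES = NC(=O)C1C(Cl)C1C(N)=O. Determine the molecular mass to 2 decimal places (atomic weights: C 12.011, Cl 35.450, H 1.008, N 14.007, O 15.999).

First, the molecular formula is C5H7ClN2O2 (counting implicit H from valence).
  C: 5 × 12.011 = 60.055
  Cl: 1 × 35.450 = 35.450
  H: 7 × 1.008 = 7.056
  N: 2 × 14.007 = 28.014
  O: 2 × 15.999 = 31.998
Sum: 5×12.011 + 1×35.450 + 7×1.008 + 2×14.007 + 2×15.999 = 162.573 → 162.57 g/mol.

162.57 g/mol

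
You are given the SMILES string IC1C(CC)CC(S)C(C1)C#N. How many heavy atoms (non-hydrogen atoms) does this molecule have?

12

Every atom symbol written in the SMILES (organic subset) is one heavy atom; implicit H are not written.
Heavy atoms by element → C:9, I:1, N:1, S:1.
Total: 12.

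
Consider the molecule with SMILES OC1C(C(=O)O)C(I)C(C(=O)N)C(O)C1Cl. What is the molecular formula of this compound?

Walk through each heavy atom and fill implicit hydrogens from standard valence (C 4, N 3, O 2, S 2, halogen 1):
  atom 1: O, bond orders sum to 1 (valence 2) → 1 H
  atom 2: C, bond orders sum to 3 (valence 4) → 1 H
  atom 3: C, bond orders sum to 3 (valence 4) → 1 H
  atom 4: C, bond orders sum to 4 (valence 4) → 0 H
  atom 5: O, bond orders sum to 2 (valence 2) → 0 H
  atom 6: O, bond orders sum to 1 (valence 2) → 1 H
  atom 7: C, bond orders sum to 3 (valence 4) → 1 H
  atom 8: I (halogen, monovalent) → 0 H
  atom 9: C, bond orders sum to 3 (valence 4) → 1 H
  atom 10: C, bond orders sum to 4 (valence 4) → 0 H
  atom 11: O, bond orders sum to 2 (valence 2) → 0 H
  atom 12: N, bond orders sum to 1 (valence 3) → 2 H
  atom 13: C, bond orders sum to 3 (valence 4) → 1 H
  atom 14: O, bond orders sum to 1 (valence 2) → 1 H
  atom 15: C, bond orders sum to 3 (valence 4) → 1 H
  atom 16: Cl (halogen, monovalent) → 0 H
Totals → C:8, H:11, Cl:1, I:1, N:1, O:5.

C8H11ClINO5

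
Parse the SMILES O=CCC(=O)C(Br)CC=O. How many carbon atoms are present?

Count every carbon token in the SMILES (each C, including those in ring-closure positions and inside branches).
Carbon count: 6.

6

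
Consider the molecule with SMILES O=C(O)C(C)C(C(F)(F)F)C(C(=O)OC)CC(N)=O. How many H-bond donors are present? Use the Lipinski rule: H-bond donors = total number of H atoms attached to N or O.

Donors: find every N or O and count the H atoms it carries.
  atom 1 (O): bond orders sum to 2 → 0 H
  atom 3 (O): bond orders sum to 1 → 1 H
  atom 13 (O): bond orders sum to 2 → 0 H
  atom 14 (O): bond orders sum to 2 → 0 H
  atom 18 (N): bond orders sum to 1 → 2 H
  atom 19 (O): bond orders sum to 2 → 0 H
Lipinski HBD = 3.

3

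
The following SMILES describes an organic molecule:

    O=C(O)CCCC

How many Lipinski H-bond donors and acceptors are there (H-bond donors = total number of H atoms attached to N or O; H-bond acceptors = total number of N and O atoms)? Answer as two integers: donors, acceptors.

1, 2

Donors: find every N or O and count the H atoms it carries.
  atom 1 (O): bond orders sum to 2 → 0 H
  atom 3 (O): bond orders sum to 1 → 1 H
Lipinski HBD = 1.
Acceptors: N atoms = 0, O atoms = 2 → HBA = 2.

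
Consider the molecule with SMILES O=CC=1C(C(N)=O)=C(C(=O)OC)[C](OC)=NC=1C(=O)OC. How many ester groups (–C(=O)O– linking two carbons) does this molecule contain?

2

The ester motif appears at heavy-atom positions 9, 18 in the SMILES.
Other groups present: 1 aldehyde, 1 amide, 1 ether.
Ester count: 2.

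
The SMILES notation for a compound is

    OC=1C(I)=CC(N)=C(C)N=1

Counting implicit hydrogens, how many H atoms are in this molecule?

Walk through each heavy atom and fill implicit hydrogens from standard valence (C 4, N 3, O 2, S 2, halogen 1):
  atom 1: O, bond orders sum to 1 (valence 2) → 1 H
  atom 2: C, bond orders sum to 4 (valence 4) → 0 H
  atom 3: C, bond orders sum to 4 (valence 4) → 0 H
  atom 4: I (halogen, monovalent) → 0 H
  atom 5: C, bond orders sum to 3 (valence 4) → 1 H
  atom 6: C, bond orders sum to 4 (valence 4) → 0 H
  atom 7: N, bond orders sum to 1 (valence 3) → 2 H
  atom 8: C, bond orders sum to 4 (valence 4) → 0 H
  atom 9: C, bond orders sum to 1 (valence 4) → 3 H
  atom 10: N, bond orders sum to 3 (valence 3) → 0 H
Total hydrogens: 7.

7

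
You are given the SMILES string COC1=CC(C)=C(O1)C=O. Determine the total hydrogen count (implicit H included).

8

Walk through each heavy atom and fill implicit hydrogens from standard valence (C 4, N 3, O 2, S 2, halogen 1):
  atom 1: C, bond orders sum to 1 (valence 4) → 3 H
  atom 2: O, bond orders sum to 2 (valence 2) → 0 H
  atom 3: C, bond orders sum to 4 (valence 4) → 0 H
  atom 4: C, bond orders sum to 3 (valence 4) → 1 H
  atom 5: C, bond orders sum to 4 (valence 4) → 0 H
  atom 6: C, bond orders sum to 1 (valence 4) → 3 H
  atom 7: C, bond orders sum to 4 (valence 4) → 0 H
  atom 8: O, bond orders sum to 2 (valence 2) → 0 H
  atom 9: C, bond orders sum to 3 (valence 4) → 1 H
  atom 10: O, bond orders sum to 2 (valence 2) → 0 H
Total hydrogens: 8.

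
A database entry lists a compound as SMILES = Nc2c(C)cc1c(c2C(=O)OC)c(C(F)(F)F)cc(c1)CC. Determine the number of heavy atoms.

22

Every atom symbol written in the SMILES (organic subset) is one heavy atom; implicit H are not written.
Heavy atoms by element → C:16, F:3, N:1, O:2.
Total: 22.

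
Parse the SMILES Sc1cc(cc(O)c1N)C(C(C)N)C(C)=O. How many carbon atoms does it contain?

11

Count every carbon token in the SMILES (each C, including those in ring-closure positions and inside branches).
Carbon count: 11.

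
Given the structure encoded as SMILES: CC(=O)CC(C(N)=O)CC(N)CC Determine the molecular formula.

Walk through each heavy atom and fill implicit hydrogens from standard valence (C 4, N 3, O 2, S 2, halogen 1):
  atom 1: C, bond orders sum to 1 (valence 4) → 3 H
  atom 2: C, bond orders sum to 4 (valence 4) → 0 H
  atom 3: O, bond orders sum to 2 (valence 2) → 0 H
  atom 4: C, bond orders sum to 2 (valence 4) → 2 H
  atom 5: C, bond orders sum to 3 (valence 4) → 1 H
  atom 6: C, bond orders sum to 4 (valence 4) → 0 H
  atom 7: N, bond orders sum to 1 (valence 3) → 2 H
  atom 8: O, bond orders sum to 2 (valence 2) → 0 H
  atom 9: C, bond orders sum to 2 (valence 4) → 2 H
  atom 10: C, bond orders sum to 3 (valence 4) → 1 H
  atom 11: N, bond orders sum to 1 (valence 3) → 2 H
  atom 12: C, bond orders sum to 2 (valence 4) → 2 H
  atom 13: C, bond orders sum to 1 (valence 4) → 3 H
Totals → C:9, H:18, N:2, O:2.
In Hill order: C9H18N2O2.

C9H18N2O2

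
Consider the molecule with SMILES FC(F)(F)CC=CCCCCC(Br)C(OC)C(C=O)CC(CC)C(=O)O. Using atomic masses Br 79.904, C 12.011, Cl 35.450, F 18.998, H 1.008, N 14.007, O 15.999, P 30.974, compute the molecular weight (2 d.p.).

445.32 g/mol

First, the molecular formula is C18H28BrF3O4 (counting implicit H from valence).
  Br: 1 × 79.904 = 79.904
  C: 18 × 12.011 = 216.198
  F: 3 × 18.998 = 56.994
  H: 28 × 1.008 = 28.224
  O: 4 × 15.999 = 63.996
Sum: 1×79.904 + 18×12.011 + 3×18.998 + 28×1.008 + 4×15.999 = 445.316 → 445.32 g/mol.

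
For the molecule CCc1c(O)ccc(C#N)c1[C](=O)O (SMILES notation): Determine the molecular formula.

C10H9NO3

Walk through each heavy atom and fill implicit hydrogens from standard valence (C 4, N 3, O 2, S 2, halogen 1); for lowercase aromatic atoms, an aromatic c carries 1 H when it has two neighbours and 0 H with three, and aromatic n carries 0 H:
  atom 1: C, bond orders sum to 1 (valence 4) → 3 H
  atom 2: C, bond orders sum to 2 (valence 4) → 2 H
  atom 3: aromatic c, 3 neighbours → 0 H
  atom 4: aromatic c, 3 neighbours → 0 H
  atom 5: O, bond orders sum to 1 (valence 2) → 1 H
  atom 6: aromatic c, 2 neighbours → 1 H
  atom 7: aromatic c, 2 neighbours → 1 H
  atom 8: aromatic c, 3 neighbours → 0 H
  atom 9: C, bond orders sum to 4 (valence 4) → 0 H
  atom 10: N, bond orders sum to 3 (valence 3) → 0 H
  atom 11: aromatic c, 3 neighbours → 0 H
  atom 12: C with explicit H count 0
  atom 13: O, bond orders sum to 2 (valence 2) → 0 H
  atom 14: O, bond orders sum to 1 (valence 2) → 1 H
Totals → C:10, H:9, N:1, O:3.
In Hill order: C10H9NO3.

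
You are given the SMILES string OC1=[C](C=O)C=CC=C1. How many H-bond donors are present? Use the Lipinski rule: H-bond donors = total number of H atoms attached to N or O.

Donors: find every N or O and count the H atoms it carries.
  atom 1 (O): bond orders sum to 1 → 1 H
  atom 5 (O): bond orders sum to 2 → 0 H
Lipinski HBD = 1.

1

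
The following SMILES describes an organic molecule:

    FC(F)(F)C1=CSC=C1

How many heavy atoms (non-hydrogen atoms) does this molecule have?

Every atom symbol written in the SMILES (organic subset) is one heavy atom; implicit H are not written.
Heavy atoms by element → C:5, F:3, S:1.
Total: 9.

9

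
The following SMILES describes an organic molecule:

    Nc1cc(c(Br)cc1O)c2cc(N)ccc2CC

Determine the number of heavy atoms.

18

Every atom symbol written in the SMILES (organic subset) is one heavy atom; implicit H are not written.
Heavy atoms by element → Br:1, C:14, N:2, O:1.
Total: 18.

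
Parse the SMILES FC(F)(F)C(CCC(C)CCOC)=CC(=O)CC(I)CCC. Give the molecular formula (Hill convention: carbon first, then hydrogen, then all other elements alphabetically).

Walk through each heavy atom and fill implicit hydrogens from standard valence (C 4, N 3, O 2, S 2, halogen 1):
  atom 1: F (halogen, monovalent) → 0 H
  atom 2: C, bond orders sum to 4 (valence 4) → 0 H
  atom 3: F (halogen, monovalent) → 0 H
  atom 4: F (halogen, monovalent) → 0 H
  atom 5: C, bond orders sum to 4 (valence 4) → 0 H
  atom 6: C, bond orders sum to 2 (valence 4) → 2 H
  atom 7: C, bond orders sum to 2 (valence 4) → 2 H
  atom 8: C, bond orders sum to 3 (valence 4) → 1 H
  atom 9: C, bond orders sum to 1 (valence 4) → 3 H
  atom 10: C, bond orders sum to 2 (valence 4) → 2 H
  atom 11: C, bond orders sum to 2 (valence 4) → 2 H
  atom 12: O, bond orders sum to 2 (valence 2) → 0 H
  atom 13: C, bond orders sum to 1 (valence 4) → 3 H
  atom 14: C, bond orders sum to 3 (valence 4) → 1 H
  atom 15: C, bond orders sum to 4 (valence 4) → 0 H
  atom 16: O, bond orders sum to 2 (valence 2) → 0 H
  atom 17: C, bond orders sum to 2 (valence 4) → 2 H
  atom 18: C, bond orders sum to 3 (valence 4) → 1 H
  atom 19: I (halogen, monovalent) → 0 H
  atom 20: C, bond orders sum to 2 (valence 4) → 2 H
  atom 21: C, bond orders sum to 2 (valence 4) → 2 H
  atom 22: C, bond orders sum to 1 (valence 4) → 3 H
Totals → C:16, H:26, F:3, I:1, O:2.
In Hill order: C16H26F3IO2.

C16H26F3IO2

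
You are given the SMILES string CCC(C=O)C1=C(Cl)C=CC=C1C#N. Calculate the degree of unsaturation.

Molecular formula: C11H10ClNO.
DoU = (2C + 2 + N − H − X) / 2, where X is the halogen count and O/S are ignored.
    = (2·11 + 2 + 1 − 10 − 1) / 2 = 14 / 2 = 7.

7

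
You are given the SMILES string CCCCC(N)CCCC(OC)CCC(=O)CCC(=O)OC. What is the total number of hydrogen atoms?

33

Walk through each heavy atom and fill implicit hydrogens from standard valence (C 4, N 3, O 2, S 2, halogen 1):
  atom 1: C, bond orders sum to 1 (valence 4) → 3 H
  atom 2: C, bond orders sum to 2 (valence 4) → 2 H
  atom 3: C, bond orders sum to 2 (valence 4) → 2 H
  atom 4: C, bond orders sum to 2 (valence 4) → 2 H
  atom 5: C, bond orders sum to 3 (valence 4) → 1 H
  atom 6: N, bond orders sum to 1 (valence 3) → 2 H
  atom 7: C, bond orders sum to 2 (valence 4) → 2 H
  atom 8: C, bond orders sum to 2 (valence 4) → 2 H
  atom 9: C, bond orders sum to 2 (valence 4) → 2 H
  atom 10: C, bond orders sum to 3 (valence 4) → 1 H
  atom 11: O, bond orders sum to 2 (valence 2) → 0 H
  atom 12: C, bond orders sum to 1 (valence 4) → 3 H
  atom 13: C, bond orders sum to 2 (valence 4) → 2 H
  atom 14: C, bond orders sum to 2 (valence 4) → 2 H
  atom 15: C, bond orders sum to 4 (valence 4) → 0 H
  atom 16: O, bond orders sum to 2 (valence 2) → 0 H
  atom 17: C, bond orders sum to 2 (valence 4) → 2 H
  atom 18: C, bond orders sum to 2 (valence 4) → 2 H
  atom 19: C, bond orders sum to 4 (valence 4) → 0 H
  atom 20: O, bond orders sum to 2 (valence 2) → 0 H
  atom 21: O, bond orders sum to 2 (valence 2) → 0 H
  atom 22: C, bond orders sum to 1 (valence 4) → 3 H
Total hydrogens: 33.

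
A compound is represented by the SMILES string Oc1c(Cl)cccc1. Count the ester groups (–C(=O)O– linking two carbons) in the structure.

Scan the SMILES for the ester motif — none present.
Groups that are present: 1 hydroxyl.

0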